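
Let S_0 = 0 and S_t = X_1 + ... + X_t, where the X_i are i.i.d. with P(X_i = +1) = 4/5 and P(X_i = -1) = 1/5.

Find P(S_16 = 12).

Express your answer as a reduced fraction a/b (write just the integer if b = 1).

To reach position 12 after 16 steps: need 14 steps of +1 and 2 steps of -1.
Number of such sequences: C(16,14) = 120
Each has probability (4/5)^14 · (1/5)^2 = 268435456/152587890625
P = 120 · 268435456/152587890625 = 6442450944/30517578125

Answer: 6442450944/30517578125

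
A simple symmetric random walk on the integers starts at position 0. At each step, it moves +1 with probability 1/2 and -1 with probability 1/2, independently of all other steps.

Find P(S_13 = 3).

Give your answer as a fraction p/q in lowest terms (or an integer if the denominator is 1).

To reach position 3 after 13 steps: need 8 steps of +1 and 5 of -1.
Favorable paths: C(13,8) = 1287
Total paths: 2^13 = 8192
P = 1287/8192 = 1287/8192

Answer: 1287/8192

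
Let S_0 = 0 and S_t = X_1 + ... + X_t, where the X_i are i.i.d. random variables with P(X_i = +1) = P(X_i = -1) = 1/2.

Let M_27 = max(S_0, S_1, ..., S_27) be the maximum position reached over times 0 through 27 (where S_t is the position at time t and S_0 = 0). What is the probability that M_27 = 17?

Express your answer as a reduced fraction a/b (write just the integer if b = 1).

Answer: 40365/67108864

Derivation:
Let M_27 = max(S_0,...,S_27). Use the reflection principle: for j ≥ 1, #{paths with M_27 ≥ j} = #{S_27 ≥ j} + #{S_27 ≥ j+1}.
By reflection, #{M_27 ≥ 17} = #{S_27 ≥ 17} + #{S_27 ≥ 18} = 101584 + 20854 = 122438.
#{M_27 ≥ 18} = #{S_27 ≥ 18} + #{S_27 ≥ 19} = 20854 + 20854 = 41708.
#{M_27 = 17} = 122438 - 41708 = 80730.
P(M_27 = 17) = 80730/134217728 = 40365/67108864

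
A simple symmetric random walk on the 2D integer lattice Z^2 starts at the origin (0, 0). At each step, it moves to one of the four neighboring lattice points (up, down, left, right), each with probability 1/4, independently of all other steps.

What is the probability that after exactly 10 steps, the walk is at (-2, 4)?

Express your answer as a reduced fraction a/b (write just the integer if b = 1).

Answer: 4725/524288

Derivation:
Let h be the number of horizontal steps (so 10-h are vertical). To end at (-2,4) need (h-2)/2 right-steps and ((10-h)+4)/2 up-steps.
Sum over h with 2 ≤ h ≤ 6, h ≡ 0 (mod 2), 10-h ≡ 0 (mod 2):
h=2: C(10,2)·C(2,0)·C(8,6) = 45·1·28 = 1260
h=4: C(10,4)·C(4,1)·C(6,5) = 210·4·6 = 5040
h=6: C(10,6)·C(6,2)·C(4,4) = 210·15·1 = 3150
Total favorable: 9450
Total paths: 4^10 = 1048576
P = 9450/1048576 = 4725/524288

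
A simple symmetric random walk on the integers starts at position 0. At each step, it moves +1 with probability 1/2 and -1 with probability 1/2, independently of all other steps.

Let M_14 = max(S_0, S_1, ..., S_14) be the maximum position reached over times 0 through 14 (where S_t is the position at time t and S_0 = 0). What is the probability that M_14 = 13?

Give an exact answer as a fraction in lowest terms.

Answer: 1/16384

Derivation:
Let M_14 = max(S_0,...,S_14). Use the reflection principle: for j ≥ 1, #{paths with M_14 ≥ j} = #{S_14 ≥ j} + #{S_14 ≥ j+1}.
By reflection, #{M_14 ≥ 13} = #{S_14 ≥ 13} + #{S_14 ≥ 14} = 1 + 1 = 2.
#{M_14 ≥ 14} = #{S_14 ≥ 14} + #{S_14 ≥ 15} = 1 + 0 = 1.
#{M_14 = 13} = 2 - 1 = 1.
P(M_14 = 13) = 1/16384 = 1/16384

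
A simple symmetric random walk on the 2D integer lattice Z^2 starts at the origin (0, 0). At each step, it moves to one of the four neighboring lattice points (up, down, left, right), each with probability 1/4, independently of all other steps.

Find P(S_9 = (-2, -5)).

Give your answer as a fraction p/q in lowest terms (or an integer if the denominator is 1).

Answer: 189/65536

Derivation:
Let h be the number of horizontal steps (so 9-h are vertical). To end at (-2,-5) need (h-2)/2 right-steps and ((9-h)-5)/2 up-steps.
Sum over h with 2 ≤ h ≤ 4, h ≡ 0 (mod 2), 9-h ≡ 1 (mod 2):
h=2: C(9,2)·C(2,0)·C(7,1) = 36·1·7 = 252
h=4: C(9,4)·C(4,1)·C(5,0) = 126·4·1 = 504
Total favorable: 756
Total paths: 4^9 = 262144
P = 756/262144 = 189/65536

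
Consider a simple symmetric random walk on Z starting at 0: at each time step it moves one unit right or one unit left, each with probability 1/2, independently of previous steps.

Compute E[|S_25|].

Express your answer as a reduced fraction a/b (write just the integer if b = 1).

S_25 takes values m ≡ 1 (mod 2) with |m| ≤ 25; P(S_25=m) = C(25,(25+m)/2)/2^25.
Total paths: 2^25 = 33554432
Distribution: P(S=-25)=1/33554432, P(S=-23)=25/33554432, P(S=-21)=300/33554432, P(S=-19)=2300/33554432, P(S=-17)=12650/33554432, P(S=-15)=53130/33554432, P(S=-13)=177100/33554432, P(S=-11)=480700/33554432, P(S=-9)=1081575/33554432, P(S=-7)=2042975/33554432, P(S=-5)=3268760/33554432, P(S=-3)=4457400/33554432, P(S=-1)=5200300/33554432, P(S=1)=5200300/33554432, P(S=3)=4457400/33554432, P(S=5)=3268760/33554432, P(S=7)=2042975/33554432, P(S=9)=1081575/33554432, P(S=11)=480700/33554432, P(S=13)=177100/33554432, P(S=15)=53130/33554432, P(S=17)=12650/33554432, P(S=19)=2300/33554432, P(S=21)=300/33554432, P(S=23)=25/33554432, P(S=25)=1/33554432
E[|S_25|] = Σ_m |m|·P(S_25=m) = 135207800/33554432 = 16900975/4194304

Answer: 16900975/4194304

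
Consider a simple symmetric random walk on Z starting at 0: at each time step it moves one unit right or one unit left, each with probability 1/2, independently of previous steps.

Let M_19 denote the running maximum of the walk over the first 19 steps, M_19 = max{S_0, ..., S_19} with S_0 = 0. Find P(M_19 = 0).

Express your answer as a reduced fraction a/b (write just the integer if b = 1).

Let M_19 = max(S_0,...,S_19). Use the reflection principle: for j ≥ 1, #{paths with M_19 ≥ j} = #{S_19 ≥ j} + #{S_19 ≥ j+1}.
P(M_19 ≥ 0) = 1 since S_0 = 0, so #{M_19 ≥ 0} = 524288.
#{M_19 ≥ 1} = #{S_19 ≥ 1} + #{S_19 ≥ 2} = 262144 + 169766 = 431910.
#{M_19 = 0} = 524288 - 431910 = 92378.
P(M_19 = 0) = 92378/524288 = 46189/262144

Answer: 46189/262144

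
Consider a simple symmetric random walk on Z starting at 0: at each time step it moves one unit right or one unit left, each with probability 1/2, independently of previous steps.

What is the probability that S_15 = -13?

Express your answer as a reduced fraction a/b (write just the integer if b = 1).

To reach position -13 after 15 steps: need 1 step of +1 and 14 of -1.
Favorable paths: C(15,1) = 15
Total paths: 2^15 = 32768
P = 15/32768 = 15/32768

Answer: 15/32768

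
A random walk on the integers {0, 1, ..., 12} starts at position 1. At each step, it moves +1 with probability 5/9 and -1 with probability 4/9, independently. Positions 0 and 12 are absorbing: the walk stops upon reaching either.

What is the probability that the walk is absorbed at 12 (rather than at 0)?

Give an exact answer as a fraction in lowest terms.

Biased walk: p = 5/9, q = 4/9, r = q/p = 4/5
Gambler's ruin: P(hit 12 before 0 | start at 1) = (1 - r^a)/(1 - r^N)
r^1 = 4/5; r^12 = 16777216/244140625
P = (1 - 4/5) / (1 - 16777216/244140625) = 1/5 / 227363409/244140625 = 48828125/227363409

Answer: 48828125/227363409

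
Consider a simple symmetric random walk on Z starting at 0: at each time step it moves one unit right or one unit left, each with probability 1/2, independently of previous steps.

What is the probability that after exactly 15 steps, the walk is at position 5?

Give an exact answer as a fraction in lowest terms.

Answer: 3003/32768

Derivation:
To reach position 5 after 15 steps: need 10 steps of +1 and 5 of -1.
Favorable paths: C(15,10) = 3003
Total paths: 2^15 = 32768
P = 3003/32768 = 3003/32768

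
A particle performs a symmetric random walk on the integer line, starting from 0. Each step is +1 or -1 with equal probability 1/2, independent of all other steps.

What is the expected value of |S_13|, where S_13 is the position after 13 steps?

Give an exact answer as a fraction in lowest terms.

Answer: 3003/1024

Derivation:
S_13 takes values m ≡ 1 (mod 2) with |m| ≤ 13; P(S_13=m) = C(13,(13+m)/2)/2^13.
Total paths: 2^13 = 8192
Distribution: P(S=-13)=1/8192, P(S=-11)=13/8192, P(S=-9)=78/8192, P(S=-7)=286/8192, P(S=-5)=715/8192, P(S=-3)=1287/8192, P(S=-1)=1716/8192, P(S=1)=1716/8192, P(S=3)=1287/8192, P(S=5)=715/8192, P(S=7)=286/8192, P(S=9)=78/8192, P(S=11)=13/8192, P(S=13)=1/8192
E[|S_13|] = Σ_m |m|·P(S_13=m) = 24024/8192 = 3003/1024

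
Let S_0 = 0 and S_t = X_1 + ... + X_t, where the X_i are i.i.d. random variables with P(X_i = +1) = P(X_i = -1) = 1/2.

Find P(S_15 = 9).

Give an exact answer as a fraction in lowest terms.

To reach position 9 after 15 steps: need 12 steps of +1 and 3 of -1.
Favorable paths: C(15,12) = 455
Total paths: 2^15 = 32768
P = 455/32768 = 455/32768

Answer: 455/32768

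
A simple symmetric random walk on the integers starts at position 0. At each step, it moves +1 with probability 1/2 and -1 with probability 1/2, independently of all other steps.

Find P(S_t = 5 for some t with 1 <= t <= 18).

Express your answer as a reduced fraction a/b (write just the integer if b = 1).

Answer: 7795/32768

Derivation:
Count via complement. Let g(t,s) = #length-t paths at position s with S_1..S_t all ≠ 5.
g(t,s) = g(t-1,s-1) + g(t-1,s+1) for s ≠ 5; g(t,5) = 0.
t=0: g(0,0)=1
t=1: g(1,-1)=1 g(1,1)=1
t=2: g(2,-2)=1 g(2,0)=2 g(2,2)=1
t=3: g(3,-3)=1 g(3,-1)=3 g(3,1)=3 g(3,3)=1
t=4: g(4,-4)=1 g(4,-2)=4 g(4,0)=6 g(4,2)=4 g(4,4)=1
t=5: g(5,-5)=1 g(5,-3)=5 g(5,-1)=10 g(5,1)=10 g(5,3)=5
t=6: g(6,-6)=1 g(6,-4)=6 g(6,-2)=15 g(6,0)=20 g(6,2)=15 g(6,4)=5
t=7: g(7,-7)=1 g(7,-5)=7 g(7,-3)=21 g(7,-1)=35 g(7,1)=35 g(7,3)=20
t=8: g(8,-8)=1 g(8,-6)=8 g(8,-4)=28 g(8,-2)=56 g(8,0)=70 g(8,2)=55 g(8,4)=20
t=9: g(9,-9)=1 g(9,-7)=9 g(9,-5)=36 g(9,-3)=84 g(9,-1)=126 g(9,1)=125 g(9,3)=75
t=10: g(10,-10)=1 g(10,-8)=10 g(10,-6)=45 g(10,-4)=120 g(10,-2)=210 g(10,0)=251 g(10,2)=200 g(10,4)=75
t=11: g(11,-11)=1 g(11,-9)=11 g(11,-7)=55 g(11,-5)=165 g(11,-3)=330 g(11,-1)=461 g(11,1)=451 g(11,3)=275
t=12: g(12,-12)=1 g(12,-10)=12 g(12,-8)=66 g(12,-6)=220 g(12,-4)=495 g(12,-2)=791 g(12,0)=912 g(12,2)=726 g(12,4)=275
t=13: g(13,-13)=1 g(13,-11)=13 g(13,-9)=78 g(13,-7)=286 g(13,-5)=715 g(13,-3)=1286 g(13,-1)=1703 g(13,1)=1638 g(13,3)=1001
t=14: g(14,-14)=1 g(14,-12)=14 g(14,-10)=91 g(14,-8)=364 g(14,-6)=1001 g(14,-4)=2001 g(14,-2)=2989 g(14,0)=3341 g(14,2)=2639 g(14,4)=1001
t=15: g(15,-15)=1 g(15,-13)=15 g(15,-11)=105 g(15,-9)=455 g(15,-7)=1365 g(15,-5)=3002 g(15,-3)=4990 g(15,-1)=6330 g(15,1)=5980 g(15,3)=3640
t=16: g(16,-16)=1 g(16,-14)=16 g(16,-12)=120 g(16,-10)=560 g(16,-8)=1820 g(16,-6)=4367 g(16,-4)=7992 g(16,-2)=11320 g(16,0)=12310 g(16,2)=9620 g(16,4)=3640
t=17: g(17,-17)=1 g(17,-15)=17 g(17,-13)=136 g(17,-11)=680 g(17,-9)=2380 g(17,-7)=6187 g(17,-5)=12359 g(17,-3)=19312 g(17,-1)=23630 g(17,1)=21930 g(17,3)=13260
t=18: g(18,-18)=1 g(18,-16)=18 g(18,-14)=153 g(18,-12)=816 g(18,-10)=3060 g(18,-8)=8567 g(18,-6)=18546 g(18,-4)=31671 g(18,-2)=42942 g(18,0)=45560 g(18,2)=35190 g(18,4)=13260
Paths never hitting 5: Σ_s g(18,s) = 199784
Paths hitting 5: 2^18 - 199784 = 62360
P = 62360/262144 = 7795/32768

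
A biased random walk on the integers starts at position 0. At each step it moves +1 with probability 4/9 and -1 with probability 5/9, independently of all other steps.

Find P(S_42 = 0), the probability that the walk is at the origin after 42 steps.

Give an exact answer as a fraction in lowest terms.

To be at 0 after 42 steps: need exactly 21 steps of +1 and 21 of -1.
Number of such sequences: C(42,21) = 538257874440
Each has probability (4/9)^21 · (5/9)^21 = 2097152000000000000000000000/11972515182562019788602740026717047105681
P = 538257874440 · 2097152000000000000000000000/11972515182562019788602740026717047105681 = 376269525965864960000000000000000000000/3990838394187339929534246675572349035227

Answer: 376269525965864960000000000000000000000/3990838394187339929534246675572349035227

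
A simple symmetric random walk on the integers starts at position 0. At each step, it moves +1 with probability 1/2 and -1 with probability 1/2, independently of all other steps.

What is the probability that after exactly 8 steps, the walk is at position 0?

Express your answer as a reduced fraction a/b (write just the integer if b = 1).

To return to 0 after 8 steps: need exactly 4 steps of +1 and 4 of -1.
Favorable paths: C(8,4) = 70
Total paths: 2^8 = 256
P = 70/256 = 35/128

Answer: 35/128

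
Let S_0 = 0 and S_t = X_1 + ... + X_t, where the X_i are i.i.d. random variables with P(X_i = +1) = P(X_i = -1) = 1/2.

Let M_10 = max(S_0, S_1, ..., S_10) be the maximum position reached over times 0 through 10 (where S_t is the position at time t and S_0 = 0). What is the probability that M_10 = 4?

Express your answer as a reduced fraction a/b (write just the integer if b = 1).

Answer: 15/128

Derivation:
Let M_10 = max(S_0,...,S_10). Use the reflection principle: for j ≥ 1, #{paths with M_10 ≥ j} = #{S_10 ≥ j} + #{S_10 ≥ j+1}.
By reflection, #{M_10 ≥ 4} = #{S_10 ≥ 4} + #{S_10 ≥ 5} = 176 + 56 = 232.
#{M_10 ≥ 5} = #{S_10 ≥ 5} + #{S_10 ≥ 6} = 56 + 56 = 112.
#{M_10 = 4} = 232 - 112 = 120.
P(M_10 = 4) = 120/1024 = 15/128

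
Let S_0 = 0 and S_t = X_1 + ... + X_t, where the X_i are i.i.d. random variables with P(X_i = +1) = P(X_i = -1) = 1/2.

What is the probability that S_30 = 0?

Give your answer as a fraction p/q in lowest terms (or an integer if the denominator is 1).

Answer: 9694845/67108864

Derivation:
To return to 0 after 30 steps: need exactly 15 steps of +1 and 15 of -1.
Favorable paths: C(30,15) = 155117520
Total paths: 2^30 = 1073741824
P = 155117520/1073741824 = 9694845/67108864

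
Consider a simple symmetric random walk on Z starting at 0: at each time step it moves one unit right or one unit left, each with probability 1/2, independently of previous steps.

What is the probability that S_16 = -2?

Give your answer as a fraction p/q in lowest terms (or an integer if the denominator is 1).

Answer: 715/4096

Derivation:
To reach position -2 after 16 steps: need 7 steps of +1 and 9 of -1.
Favorable paths: C(16,7) = 11440
Total paths: 2^16 = 65536
P = 11440/65536 = 715/4096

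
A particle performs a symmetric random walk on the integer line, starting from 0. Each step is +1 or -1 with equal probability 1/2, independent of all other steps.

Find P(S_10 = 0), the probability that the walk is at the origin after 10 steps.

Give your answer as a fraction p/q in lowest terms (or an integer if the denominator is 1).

To return to 0 after 10 steps: need exactly 5 steps of +1 and 5 of -1.
Favorable paths: C(10,5) = 252
Total paths: 2^10 = 1024
P = 252/1024 = 63/256

Answer: 63/256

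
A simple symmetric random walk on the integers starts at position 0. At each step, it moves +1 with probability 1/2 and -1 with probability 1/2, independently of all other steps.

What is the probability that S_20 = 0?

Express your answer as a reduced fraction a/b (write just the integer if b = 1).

Answer: 46189/262144

Derivation:
To return to 0 after 20 steps: need exactly 10 steps of +1 and 10 of -1.
Favorable paths: C(20,10) = 184756
Total paths: 2^20 = 1048576
P = 184756/1048576 = 46189/262144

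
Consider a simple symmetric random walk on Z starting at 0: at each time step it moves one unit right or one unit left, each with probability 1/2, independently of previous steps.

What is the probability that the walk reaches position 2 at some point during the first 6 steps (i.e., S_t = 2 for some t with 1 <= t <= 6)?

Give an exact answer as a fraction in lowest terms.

Answer: 29/64

Derivation:
Count via complement. Let g(t,s) = #length-t paths at position s with S_1..S_t all ≠ 2.
g(t,s) = g(t-1,s-1) + g(t-1,s+1) for s ≠ 2; g(t,2) = 0.
t=0: g(0,0)=1
t=1: g(1,-1)=1 g(1,1)=1
t=2: g(2,-2)=1 g(2,0)=2
t=3: g(3,-3)=1 g(3,-1)=3 g(3,1)=2
t=4: g(4,-4)=1 g(4,-2)=4 g(4,0)=5
t=5: g(5,-5)=1 g(5,-3)=5 g(5,-1)=9 g(5,1)=5
t=6: g(6,-6)=1 g(6,-4)=6 g(6,-2)=14 g(6,0)=14
Paths never hitting 2: Σ_s g(6,s) = 35
Paths hitting 2: 2^6 - 35 = 29
P = 29/64 = 29/64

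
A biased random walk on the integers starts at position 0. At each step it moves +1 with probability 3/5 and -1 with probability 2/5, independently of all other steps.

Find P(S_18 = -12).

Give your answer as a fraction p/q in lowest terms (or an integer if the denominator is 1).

Answer: 721944576/3814697265625

Derivation:
To reach position -12 after 18 steps: need 3 steps of +1 and 15 steps of -1.
Number of such sequences: C(18,3) = 816
Each has probability (3/5)^3 · (2/5)^15 = 884736/3814697265625
P = 816 · 884736/3814697265625 = 721944576/3814697265625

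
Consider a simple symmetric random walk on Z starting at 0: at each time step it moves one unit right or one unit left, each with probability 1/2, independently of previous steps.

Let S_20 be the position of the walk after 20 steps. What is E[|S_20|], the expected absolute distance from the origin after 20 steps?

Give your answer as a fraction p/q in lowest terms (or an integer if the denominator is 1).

Answer: 230945/65536

Derivation:
S_20 takes values m ≡ 0 (mod 2) with |m| ≤ 20; P(S_20=m) = C(20,(20+m)/2)/2^20.
Total paths: 2^20 = 1048576
Distribution: P(S=-20)=1/1048576, P(S=-18)=20/1048576, P(S=-16)=190/1048576, P(S=-14)=1140/1048576, P(S=-12)=4845/1048576, P(S=-10)=15504/1048576, P(S=-8)=38760/1048576, P(S=-6)=77520/1048576, P(S=-4)=125970/1048576, P(S=-2)=167960/1048576, P(S=0)=184756/1048576, P(S=2)=167960/1048576, P(S=4)=125970/1048576, P(S=6)=77520/1048576, P(S=8)=38760/1048576, P(S=10)=15504/1048576, P(S=12)=4845/1048576, P(S=14)=1140/1048576, P(S=16)=190/1048576, P(S=18)=20/1048576, P(S=20)=1/1048576
E[|S_20|] = Σ_m |m|·P(S_20=m) = 3695120/1048576 = 230945/65536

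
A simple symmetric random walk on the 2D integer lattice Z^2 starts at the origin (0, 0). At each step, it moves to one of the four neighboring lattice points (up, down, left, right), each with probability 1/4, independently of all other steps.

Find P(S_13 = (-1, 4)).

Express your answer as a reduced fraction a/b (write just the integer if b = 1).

Let h be the number of horizontal steps (so 13-h are vertical). To end at (-1,4) need (h-1)/2 right-steps and ((13-h)+4)/2 up-steps.
Sum over h with 1 ≤ h ≤ 9, h ≡ 1 (mod 2), 13-h ≡ 0 (mod 2):
h=1: C(13,1)·C(1,0)·C(12,8) = 13·1·495 = 6435
h=3: C(13,3)·C(3,1)·C(10,7) = 286·3·120 = 102960
h=5: C(13,5)·C(5,2)·C(8,6) = 1287·10·28 = 360360
h=7: C(13,7)·C(7,3)·C(6,5) = 1716·35·6 = 360360
h=9: C(13,9)·C(9,4)·C(4,4) = 715·126·1 = 90090
Total favorable: 920205
Total paths: 4^13 = 67108864
P = 920205/67108864 = 920205/67108864

Answer: 920205/67108864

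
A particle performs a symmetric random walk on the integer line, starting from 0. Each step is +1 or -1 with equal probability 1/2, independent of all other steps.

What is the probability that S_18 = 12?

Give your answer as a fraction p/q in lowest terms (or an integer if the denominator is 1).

To reach position 12 after 18 steps: need 15 steps of +1 and 3 of -1.
Favorable paths: C(18,15) = 816
Total paths: 2^18 = 262144
P = 816/262144 = 51/16384

Answer: 51/16384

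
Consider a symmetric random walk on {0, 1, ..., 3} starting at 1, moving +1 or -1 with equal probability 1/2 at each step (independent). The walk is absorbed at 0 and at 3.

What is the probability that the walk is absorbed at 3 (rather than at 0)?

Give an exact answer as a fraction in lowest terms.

Symmetric walk (p = 1/2): the harmonic-function argument gives P(hit 3 before 0 | start at 1) = a/N.
P = 1/3 = 1/3

Answer: 1/3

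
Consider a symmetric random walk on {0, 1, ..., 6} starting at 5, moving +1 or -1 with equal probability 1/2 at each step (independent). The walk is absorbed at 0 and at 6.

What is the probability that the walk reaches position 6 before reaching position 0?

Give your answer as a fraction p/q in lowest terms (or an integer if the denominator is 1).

Symmetric walk (p = 1/2): the harmonic-function argument gives P(hit 6 before 0 | start at 5) = a/N.
P = 5/6 = 5/6

Answer: 5/6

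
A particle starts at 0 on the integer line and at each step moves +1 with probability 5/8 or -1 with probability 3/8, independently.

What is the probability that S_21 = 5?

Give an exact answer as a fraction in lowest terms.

Answer: 814879083251953125/4611686018427387904

Derivation:
To reach position 5 after 21 steps: need 13 steps of +1 and 8 steps of -1.
Number of such sequences: C(21,13) = 203490
Each has probability (5/8)^13 · (3/8)^8 = 8009033203125/9223372036854775808
P = 203490 · 8009033203125/9223372036854775808 = 814879083251953125/4611686018427387904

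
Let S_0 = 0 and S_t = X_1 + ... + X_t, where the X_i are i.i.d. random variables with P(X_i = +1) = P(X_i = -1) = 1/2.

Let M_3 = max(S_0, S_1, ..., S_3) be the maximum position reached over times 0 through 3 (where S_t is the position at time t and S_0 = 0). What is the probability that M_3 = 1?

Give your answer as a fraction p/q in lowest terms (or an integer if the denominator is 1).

Let M_3 = max(S_0,...,S_3). Use the reflection principle: for j ≥ 1, #{paths with M_3 ≥ j} = #{S_3 ≥ j} + #{S_3 ≥ j+1}.
By reflection, #{M_3 ≥ 1} = #{S_3 ≥ 1} + #{S_3 ≥ 2} = 4 + 1 = 5.
#{M_3 ≥ 2} = #{S_3 ≥ 2} + #{S_3 ≥ 3} = 1 + 1 = 2.
#{M_3 = 1} = 5 - 2 = 3.
P(M_3 = 1) = 3/8 = 3/8

Answer: 3/8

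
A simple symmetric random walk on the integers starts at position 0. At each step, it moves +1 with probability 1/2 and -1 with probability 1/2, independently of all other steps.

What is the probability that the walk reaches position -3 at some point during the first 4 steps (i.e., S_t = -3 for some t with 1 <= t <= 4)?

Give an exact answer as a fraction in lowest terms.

Answer: 1/8

Derivation:
Count via complement. Let g(t,s) = #length-t paths at position s with S_1..S_t all ≠ -3.
g(t,s) = g(t-1,s-1) + g(t-1,s+1) for s ≠ -3; g(t,-3) = 0.
t=0: g(0,0)=1
t=1: g(1,-1)=1 g(1,1)=1
t=2: g(2,-2)=1 g(2,0)=2 g(2,2)=1
t=3: g(3,-1)=3 g(3,1)=3 g(3,3)=1
t=4: g(4,-2)=3 g(4,0)=6 g(4,2)=4 g(4,4)=1
Paths never hitting -3: Σ_s g(4,s) = 14
Paths hitting -3: 2^4 - 14 = 2
P = 2/16 = 1/8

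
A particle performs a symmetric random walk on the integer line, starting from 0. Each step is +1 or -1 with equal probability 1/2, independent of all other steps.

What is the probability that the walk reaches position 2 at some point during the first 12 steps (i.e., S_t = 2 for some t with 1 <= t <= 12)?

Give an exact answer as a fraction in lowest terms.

Count via complement. Let g(t,s) = #length-t paths at position s with S_1..S_t all ≠ 2.
g(t,s) = g(t-1,s-1) + g(t-1,s+1) for s ≠ 2; g(t,2) = 0.
t=0: g(0,0)=1
t=1: g(1,-1)=1 g(1,1)=1
t=2: g(2,-2)=1 g(2,0)=2
t=3: g(3,-3)=1 g(3,-1)=3 g(3,1)=2
t=4: g(4,-4)=1 g(4,-2)=4 g(4,0)=5
t=5: g(5,-5)=1 g(5,-3)=5 g(5,-1)=9 g(5,1)=5
t=6: g(6,-6)=1 g(6,-4)=6 g(6,-2)=14 g(6,0)=14
t=7: g(7,-7)=1 g(7,-5)=7 g(7,-3)=20 g(7,-1)=28 g(7,1)=14
t=8: g(8,-8)=1 g(8,-6)=8 g(8,-4)=27 g(8,-2)=48 g(8,0)=42
t=9: g(9,-9)=1 g(9,-7)=9 g(9,-5)=35 g(9,-3)=75 g(9,-1)=90 g(9,1)=42
t=10: g(10,-10)=1 g(10,-8)=10 g(10,-6)=44 g(10,-4)=110 g(10,-2)=165 g(10,0)=132
t=11: g(11,-11)=1 g(11,-9)=11 g(11,-7)=54 g(11,-5)=154 g(11,-3)=275 g(11,-1)=297 g(11,1)=132
t=12: g(12,-12)=1 g(12,-10)=12 g(12,-8)=65 g(12,-6)=208 g(12,-4)=429 g(12,-2)=572 g(12,0)=429
Paths never hitting 2: Σ_s g(12,s) = 1716
Paths hitting 2: 2^12 - 1716 = 2380
P = 2380/4096 = 595/1024

Answer: 595/1024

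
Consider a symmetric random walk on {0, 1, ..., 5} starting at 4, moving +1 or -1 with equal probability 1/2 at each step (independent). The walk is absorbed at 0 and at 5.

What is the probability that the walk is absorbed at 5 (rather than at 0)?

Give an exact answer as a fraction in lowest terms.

Symmetric walk (p = 1/2): the harmonic-function argument gives P(hit 5 before 0 | start at 4) = a/N.
P = 4/5 = 4/5

Answer: 4/5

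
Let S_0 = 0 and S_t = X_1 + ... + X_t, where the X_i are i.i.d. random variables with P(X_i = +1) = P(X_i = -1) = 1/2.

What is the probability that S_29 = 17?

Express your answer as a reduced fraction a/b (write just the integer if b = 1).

To reach position 17 after 29 steps: need 23 steps of +1 and 6 of -1.
Favorable paths: C(29,23) = 475020
Total paths: 2^29 = 536870912
P = 475020/536870912 = 118755/134217728

Answer: 118755/134217728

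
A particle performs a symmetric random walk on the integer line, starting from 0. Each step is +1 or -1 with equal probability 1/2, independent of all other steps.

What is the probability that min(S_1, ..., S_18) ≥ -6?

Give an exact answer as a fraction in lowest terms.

Answer: 14807/16384

Derivation:
Let f(t,s) = #length-t paths at position s with S_1..S_t all ≥ -6.
f(t,s) = f(t-1,s-1) + f(t-1,s+1) for s ≥ -6; f(t,s) = 0 for s < -6.
t=0: f(0,0)=1
t=1: f(1,-1)=1 f(1,1)=1
t=2: f(2,-2)=1 f(2,0)=2 f(2,2)=1
t=3: f(3,-3)=1 f(3,-1)=3 f(3,1)=3 f(3,3)=1
t=4: f(4,-4)=1 f(4,-2)=4 f(4,0)=6 f(4,2)=4 f(4,4)=1
t=5: f(5,-5)=1 f(5,-3)=5 f(5,-1)=10 f(5,1)=10 f(5,3)=5 f(5,5)=1
t=6: f(6,-6)=1 f(6,-4)=6 f(6,-2)=15 f(6,0)=20 f(6,2)=15 f(6,4)=6 f(6,6)=1
t=7: f(7,-5)=7 f(7,-3)=21 f(7,-1)=35 f(7,1)=35 f(7,3)=21 f(7,5)=7 f(7,7)=1
t=8: f(8,-6)=7 f(8,-4)=28 f(8,-2)=56 f(8,0)=70 f(8,2)=56 f(8,4)=28 f(8,6)=8 f(8,8)=1
t=9: f(9,-5)=35 f(9,-3)=84 f(9,-1)=126 f(9,1)=126 f(9,3)=84 f(9,5)=36 f(9,7)=9 f(9,9)=1
t=10: f(10,-6)=35 f(10,-4)=119 f(10,-2)=210 f(10,0)=252 f(10,2)=210 f(10,4)=120 f(10,6)=45 f(10,8)=10 f(10,10)=1
t=11: f(11,-5)=154 f(11,-3)=329 f(11,-1)=462 f(11,1)=462 f(11,3)=330 f(11,5)=165 f(11,7)=55 f(11,9)=11 f(11,11)=1
t=12: f(12,-6)=154 f(12,-4)=483 f(12,-2)=791 f(12,0)=924 f(12,2)=792 f(12,4)=495 f(12,6)=220 f(12,8)=66 f(12,10)=12 f(12,12)=1
t=13: f(13,-5)=637 f(13,-3)=1274 f(13,-1)=1715 f(13,1)=1716 f(13,3)=1287 f(13,5)=715 f(13,7)=286 f(13,9)=78 f(13,11)=13 f(13,13)=1
t=14: f(14,-6)=637 f(14,-4)=1911 f(14,-2)=2989 f(14,0)=3431 f(14,2)=3003 f(14,4)=2002 f(14,6)=1001 f(14,8)=364 f(14,10)=91 f(14,12)=14 f(14,14)=1
t=15: f(15,-5)=2548 f(15,-3)=4900 f(15,-1)=6420 f(15,1)=6434 f(15,3)=5005 f(15,5)=3003 f(15,7)=1365 f(15,9)=455 f(15,11)=105 f(15,13)=15 f(15,15)=1
t=16: f(16,-6)=2548 f(16,-4)=7448 f(16,-2)=11320 f(16,0)=12854 f(16,2)=11439 f(16,4)=8008 f(16,6)=4368 f(16,8)=1820 f(16,10)=560 f(16,12)=120 f(16,14)=16 f(16,16)=1
t=17: f(17,-5)=9996 f(17,-3)=18768 f(17,-1)=24174 f(17,1)=24293 f(17,3)=19447 f(17,5)=12376 f(17,7)=6188 f(17,9)=2380 f(17,11)=680 f(17,13)=136 f(17,15)=17 f(17,17)=1
t=18: f(18,-6)=9996 f(18,-4)=28764 f(18,-2)=42942 f(18,0)=48467 f(18,2)=43740 f(18,4)=31823 f(18,6)=18564 f(18,8)=8568 f(18,10)=3060 f(18,12)=816 f(18,14)=153 f(18,16)=18 f(18,18)=1
Σ_s f(18,s) = 236912
P = 236912/262144 = 14807/16384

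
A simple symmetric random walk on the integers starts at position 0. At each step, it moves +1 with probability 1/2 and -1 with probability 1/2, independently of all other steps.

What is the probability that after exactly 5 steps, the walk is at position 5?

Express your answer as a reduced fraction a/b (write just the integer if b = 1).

To reach position 5 after 5 steps: need 5 steps of +1 and 0 of -1.
Favorable paths: C(5,5) = 1
Total paths: 2^5 = 32
P = 1/32 = 1/32

Answer: 1/32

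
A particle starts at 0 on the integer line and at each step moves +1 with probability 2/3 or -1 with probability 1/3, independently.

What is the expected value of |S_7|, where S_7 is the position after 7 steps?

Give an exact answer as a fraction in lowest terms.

S_7 takes values m ≡ 1 (mod 2) with |m| ≤ 7; P(S_7=m) = C(7,(7+m)/2) · (2/3)^((7+m)/2) · (1/3)^((7-m)/2).
Distribution: P(S=-7)=1/2187, P(S=-5)=14/2187, P(S=-3)=28/729, P(S=-1)=280/2187, P(S=1)=560/2187, P(S=3)=224/729, P(S=5)=448/2187, P(S=7)=128/2187
E[|S_7|] = Σ_m |m|·P(S_7=m) = 2107/729

Answer: 2107/729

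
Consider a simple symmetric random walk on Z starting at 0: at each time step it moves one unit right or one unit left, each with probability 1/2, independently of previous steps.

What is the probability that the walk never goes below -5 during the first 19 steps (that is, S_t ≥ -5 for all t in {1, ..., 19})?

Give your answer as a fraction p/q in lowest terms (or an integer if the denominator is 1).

Answer: 54587/65536

Derivation:
Let f(t,s) = #length-t paths at position s with S_1..S_t all ≥ -5.
f(t,s) = f(t-1,s-1) + f(t-1,s+1) for s ≥ -5; f(t,s) = 0 for s < -5.
t=0: f(0,0)=1
t=1: f(1,-1)=1 f(1,1)=1
t=2: f(2,-2)=1 f(2,0)=2 f(2,2)=1
t=3: f(3,-3)=1 f(3,-1)=3 f(3,1)=3 f(3,3)=1
t=4: f(4,-4)=1 f(4,-2)=4 f(4,0)=6 f(4,2)=4 f(4,4)=1
t=5: f(5,-5)=1 f(5,-3)=5 f(5,-1)=10 f(5,1)=10 f(5,3)=5 f(5,5)=1
t=6: f(6,-4)=6 f(6,-2)=15 f(6,0)=20 f(6,2)=15 f(6,4)=6 f(6,6)=1
t=7: f(7,-5)=6 f(7,-3)=21 f(7,-1)=35 f(7,1)=35 f(7,3)=21 f(7,5)=7 f(7,7)=1
t=8: f(8,-4)=27 f(8,-2)=56 f(8,0)=70 f(8,2)=56 f(8,4)=28 f(8,6)=8 f(8,8)=1
t=9: f(9,-5)=27 f(9,-3)=83 f(9,-1)=126 f(9,1)=126 f(9,3)=84 f(9,5)=36 f(9,7)=9 f(9,9)=1
t=10: f(10,-4)=110 f(10,-2)=209 f(10,0)=252 f(10,2)=210 f(10,4)=120 f(10,6)=45 f(10,8)=10 f(10,10)=1
t=11: f(11,-5)=110 f(11,-3)=319 f(11,-1)=461 f(11,1)=462 f(11,3)=330 f(11,5)=165 f(11,7)=55 f(11,9)=11 f(11,11)=1
t=12: f(12,-4)=429 f(12,-2)=780 f(12,0)=923 f(12,2)=792 f(12,4)=495 f(12,6)=220 f(12,8)=66 f(12,10)=12 f(12,12)=1
t=13: f(13,-5)=429 f(13,-3)=1209 f(13,-1)=1703 f(13,1)=1715 f(13,3)=1287 f(13,5)=715 f(13,7)=286 f(13,9)=78 f(13,11)=13 f(13,13)=1
t=14: f(14,-4)=1638 f(14,-2)=2912 f(14,0)=3418 f(14,2)=3002 f(14,4)=2002 f(14,6)=1001 f(14,8)=364 f(14,10)=91 f(14,12)=14 f(14,14)=1
t=15: f(15,-5)=1638 f(15,-3)=4550 f(15,-1)=6330 f(15,1)=6420 f(15,3)=5004 f(15,5)=3003 f(15,7)=1365 f(15,9)=455 f(15,11)=105 f(15,13)=15 f(15,15)=1
t=16: f(16,-4)=6188 f(16,-2)=10880 f(16,0)=12750 f(16,2)=11424 f(16,4)=8007 f(16,6)=4368 f(16,8)=1820 f(16,10)=560 f(16,12)=120 f(16,14)=16 f(16,16)=1
t=17: f(17,-5)=6188 f(17,-3)=17068 f(17,-1)=23630 f(17,1)=24174 f(17,3)=19431 f(17,5)=12375 f(17,7)=6188 f(17,9)=2380 f(17,11)=680 f(17,13)=136 f(17,15)=17 f(17,17)=1
t=18: f(18,-4)=23256 f(18,-2)=40698 f(18,0)=47804 f(18,2)=43605 f(18,4)=31806 f(18,6)=18563 f(18,8)=8568 f(18,10)=3060 f(18,12)=816 f(18,14)=153 f(18,16)=18 f(18,18)=1
t=19: f(19,-5)=23256 f(19,-3)=63954 f(19,-1)=88502 f(19,1)=91409 f(19,3)=75411 f(19,5)=50369 f(19,7)=27131 f(19,9)=11628 f(19,11)=3876 f(19,13)=969 f(19,15)=171 f(19,17)=19 f(19,19)=1
Σ_s f(19,s) = 436696
P = 436696/524288 = 54587/65536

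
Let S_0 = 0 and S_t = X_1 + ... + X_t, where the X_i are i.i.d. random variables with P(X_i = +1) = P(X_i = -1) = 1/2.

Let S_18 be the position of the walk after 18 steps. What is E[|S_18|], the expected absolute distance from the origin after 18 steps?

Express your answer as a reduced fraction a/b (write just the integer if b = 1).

Answer: 109395/32768

Derivation:
S_18 takes values m ≡ 0 (mod 2) with |m| ≤ 18; P(S_18=m) = C(18,(18+m)/2)/2^18.
Total paths: 2^18 = 262144
Distribution: P(S=-18)=1/262144, P(S=-16)=18/262144, P(S=-14)=153/262144, P(S=-12)=816/262144, P(S=-10)=3060/262144, P(S=-8)=8568/262144, P(S=-6)=18564/262144, P(S=-4)=31824/262144, P(S=-2)=43758/262144, P(S=0)=48620/262144, P(S=2)=43758/262144, P(S=4)=31824/262144, P(S=6)=18564/262144, P(S=8)=8568/262144, P(S=10)=3060/262144, P(S=12)=816/262144, P(S=14)=153/262144, P(S=16)=18/262144, P(S=18)=1/262144
E[|S_18|] = Σ_m |m|·P(S_18=m) = 875160/262144 = 109395/32768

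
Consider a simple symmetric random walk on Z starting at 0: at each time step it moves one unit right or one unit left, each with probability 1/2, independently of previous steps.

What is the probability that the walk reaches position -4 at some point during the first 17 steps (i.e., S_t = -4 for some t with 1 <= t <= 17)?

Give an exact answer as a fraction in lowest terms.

Answer: 10889/32768

Derivation:
Count via complement. Let g(t,s) = #length-t paths at position s with S_1..S_t all ≠ -4.
g(t,s) = g(t-1,s-1) + g(t-1,s+1) for s ≠ -4; g(t,-4) = 0.
t=0: g(0,0)=1
t=1: g(1,-1)=1 g(1,1)=1
t=2: g(2,-2)=1 g(2,0)=2 g(2,2)=1
t=3: g(3,-3)=1 g(3,-1)=3 g(3,1)=3 g(3,3)=1
t=4: g(4,-2)=4 g(4,0)=6 g(4,2)=4 g(4,4)=1
t=5: g(5,-3)=4 g(5,-1)=10 g(5,1)=10 g(5,3)=5 g(5,5)=1
t=6: g(6,-2)=14 g(6,0)=20 g(6,2)=15 g(6,4)=6 g(6,6)=1
t=7: g(7,-3)=14 g(7,-1)=34 g(7,1)=35 g(7,3)=21 g(7,5)=7 g(7,7)=1
t=8: g(8,-2)=48 g(8,0)=69 g(8,2)=56 g(8,4)=28 g(8,6)=8 g(8,8)=1
t=9: g(9,-3)=48 g(9,-1)=117 g(9,1)=125 g(9,3)=84 g(9,5)=36 g(9,7)=9 g(9,9)=1
t=10: g(10,-2)=165 g(10,0)=242 g(10,2)=209 g(10,4)=120 g(10,6)=45 g(10,8)=10 g(10,10)=1
t=11: g(11,-3)=165 g(11,-1)=407 g(11,1)=451 g(11,3)=329 g(11,5)=165 g(11,7)=55 g(11,9)=11 g(11,11)=1
t=12: g(12,-2)=572 g(12,0)=858 g(12,2)=780 g(12,4)=494 g(12,6)=220 g(12,8)=66 g(12,10)=12 g(12,12)=1
t=13: g(13,-3)=572 g(13,-1)=1430 g(13,1)=1638 g(13,3)=1274 g(13,5)=714 g(13,7)=286 g(13,9)=78 g(13,11)=13 g(13,13)=1
t=14: g(14,-2)=2002 g(14,0)=3068 g(14,2)=2912 g(14,4)=1988 g(14,6)=1000 g(14,8)=364 g(14,10)=91 g(14,12)=14 g(14,14)=1
t=15: g(15,-3)=2002 g(15,-1)=5070 g(15,1)=5980 g(15,3)=4900 g(15,5)=2988 g(15,7)=1364 g(15,9)=455 g(15,11)=105 g(15,13)=15 g(15,15)=1
t=16: g(16,-2)=7072 g(16,0)=11050 g(16,2)=10880 g(16,4)=7888 g(16,6)=4352 g(16,8)=1819 g(16,10)=560 g(16,12)=120 g(16,14)=16 g(16,16)=1
t=17: g(17,-3)=7072 g(17,-1)=18122 g(17,1)=21930 g(17,3)=18768 g(17,5)=12240 g(17,7)=6171 g(17,9)=2379 g(17,11)=680 g(17,13)=136 g(17,15)=17 g(17,17)=1
Paths never hitting -4: Σ_s g(17,s) = 87516
Paths hitting -4: 2^17 - 87516 = 43556
P = 43556/131072 = 10889/32768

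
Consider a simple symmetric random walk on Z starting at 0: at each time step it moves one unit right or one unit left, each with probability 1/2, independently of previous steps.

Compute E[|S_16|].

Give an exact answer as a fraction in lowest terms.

Answer: 6435/2048

Derivation:
S_16 takes values m ≡ 0 (mod 2) with |m| ≤ 16; P(S_16=m) = C(16,(16+m)/2)/2^16.
Total paths: 2^16 = 65536
Distribution: P(S=-16)=1/65536, P(S=-14)=16/65536, P(S=-12)=120/65536, P(S=-10)=560/65536, P(S=-8)=1820/65536, P(S=-6)=4368/65536, P(S=-4)=8008/65536, P(S=-2)=11440/65536, P(S=0)=12870/65536, P(S=2)=11440/65536, P(S=4)=8008/65536, P(S=6)=4368/65536, P(S=8)=1820/65536, P(S=10)=560/65536, P(S=12)=120/65536, P(S=14)=16/65536, P(S=16)=1/65536
E[|S_16|] = Σ_m |m|·P(S_16=m) = 205920/65536 = 6435/2048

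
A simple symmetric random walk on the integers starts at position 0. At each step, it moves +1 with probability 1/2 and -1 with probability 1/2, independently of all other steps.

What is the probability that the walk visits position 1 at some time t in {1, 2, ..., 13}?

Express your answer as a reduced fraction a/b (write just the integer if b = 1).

Count via complement. Let g(t,s) = #length-t paths at position s with S_1..S_t all ≠ 1.
g(t,s) = g(t-1,s-1) + g(t-1,s+1) for s ≠ 1; g(t,1) = 0.
t=0: g(0,0)=1
t=1: g(1,-1)=1
t=2: g(2,-2)=1 g(2,0)=1
t=3: g(3,-3)=1 g(3,-1)=2
t=4: g(4,-4)=1 g(4,-2)=3 g(4,0)=2
t=5: g(5,-5)=1 g(5,-3)=4 g(5,-1)=5
t=6: g(6,-6)=1 g(6,-4)=5 g(6,-2)=9 g(6,0)=5
t=7: g(7,-7)=1 g(7,-5)=6 g(7,-3)=14 g(7,-1)=14
t=8: g(8,-8)=1 g(8,-6)=7 g(8,-4)=20 g(8,-2)=28 g(8,0)=14
t=9: g(9,-9)=1 g(9,-7)=8 g(9,-5)=27 g(9,-3)=48 g(9,-1)=42
t=10: g(10,-10)=1 g(10,-8)=9 g(10,-6)=35 g(10,-4)=75 g(10,-2)=90 g(10,0)=42
t=11: g(11,-11)=1 g(11,-9)=10 g(11,-7)=44 g(11,-5)=110 g(11,-3)=165 g(11,-1)=132
t=12: g(12,-12)=1 g(12,-10)=11 g(12,-8)=54 g(12,-6)=154 g(12,-4)=275 g(12,-2)=297 g(12,0)=132
t=13: g(13,-13)=1 g(13,-11)=12 g(13,-9)=65 g(13,-7)=208 g(13,-5)=429 g(13,-3)=572 g(13,-1)=429
Paths never hitting 1: Σ_s g(13,s) = 1716
Paths hitting 1: 2^13 - 1716 = 6476
P = 6476/8192 = 1619/2048

Answer: 1619/2048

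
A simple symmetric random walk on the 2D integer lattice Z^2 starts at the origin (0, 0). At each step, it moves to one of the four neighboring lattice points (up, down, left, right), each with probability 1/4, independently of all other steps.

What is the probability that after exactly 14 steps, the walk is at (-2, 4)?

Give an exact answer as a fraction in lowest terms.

Answer: 3006003/268435456

Derivation:
Let h be the number of horizontal steps (so 14-h are vertical). To end at (-2,4) need (h-2)/2 right-steps and ((14-h)+4)/2 up-steps.
Sum over h with 2 ≤ h ≤ 10, h ≡ 0 (mod 2), 14-h ≡ 0 (mod 2):
h=2: C(14,2)·C(2,0)·C(12,8) = 91·1·495 = 45045
h=4: C(14,4)·C(4,1)·C(10,7) = 1001·4·120 = 480480
h=6: C(14,6)·C(6,2)·C(8,6) = 3003·15·28 = 1261260
h=8: C(14,8)·C(8,3)·C(6,5) = 3003·56·6 = 1009008
h=10: C(14,10)·C(10,4)·C(4,4) = 1001·210·1 = 210210
Total favorable: 3006003
Total paths: 4^14 = 268435456
P = 3006003/268435456 = 3006003/268435456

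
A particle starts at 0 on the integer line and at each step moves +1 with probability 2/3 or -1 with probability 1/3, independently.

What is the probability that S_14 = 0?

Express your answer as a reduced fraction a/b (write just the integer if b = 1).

To be at 0 after 14 steps: need exactly 7 steps of +1 and 7 of -1.
Number of such sequences: C(14,7) = 3432
Each has probability (2/3)^7 · (1/3)^7 = 128/4782969
P = 3432 · 128/4782969 = 146432/1594323

Answer: 146432/1594323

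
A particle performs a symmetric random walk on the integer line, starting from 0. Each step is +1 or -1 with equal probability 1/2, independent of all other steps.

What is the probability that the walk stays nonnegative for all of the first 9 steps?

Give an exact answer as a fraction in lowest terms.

Answer: 63/256

Derivation:
Let f(t,s) = #length-t paths at position s with S_1..S_t all ≥ 0.
f(t,s) = f(t-1,s-1) + f(t-1,s+1) for s ≥ 0; f(t,s) = 0 for s < 0.
t=0: f(0,0)=1
t=1: f(1,1)=1
t=2: f(2,0)=1 f(2,2)=1
t=3: f(3,1)=2 f(3,3)=1
t=4: f(4,0)=2 f(4,2)=3 f(4,4)=1
t=5: f(5,1)=5 f(5,3)=4 f(5,5)=1
t=6: f(6,0)=5 f(6,2)=9 f(6,4)=5 f(6,6)=1
t=7: f(7,1)=14 f(7,3)=14 f(7,5)=6 f(7,7)=1
t=8: f(8,0)=14 f(8,2)=28 f(8,4)=20 f(8,6)=7 f(8,8)=1
t=9: f(9,1)=42 f(9,3)=48 f(9,5)=27 f(9,7)=8 f(9,9)=1
Σ_s f(9,s) = 126
P = 126/512 = 63/256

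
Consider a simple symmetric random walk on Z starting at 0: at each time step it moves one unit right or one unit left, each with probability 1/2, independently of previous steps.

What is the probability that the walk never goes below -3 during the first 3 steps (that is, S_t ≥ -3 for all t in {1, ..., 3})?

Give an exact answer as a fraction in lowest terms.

Answer: 1

Derivation:
Let f(t,s) = #length-t paths at position s with S_1..S_t all ≥ -3.
f(t,s) = f(t-1,s-1) + f(t-1,s+1) for s ≥ -3; f(t,s) = 0 for s < -3.
t=0: f(0,0)=1
t=1: f(1,-1)=1 f(1,1)=1
t=2: f(2,-2)=1 f(2,0)=2 f(2,2)=1
t=3: f(3,-3)=1 f(3,-1)=3 f(3,1)=3 f(3,3)=1
Σ_s f(3,s) = 8
P = 8/8 = 1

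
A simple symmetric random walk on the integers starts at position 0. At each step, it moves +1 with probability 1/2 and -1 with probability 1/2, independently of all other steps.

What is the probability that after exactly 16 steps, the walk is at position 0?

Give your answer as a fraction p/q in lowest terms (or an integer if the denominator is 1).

Answer: 6435/32768

Derivation:
To return to 0 after 16 steps: need exactly 8 steps of +1 and 8 of -1.
Favorable paths: C(16,8) = 12870
Total paths: 2^16 = 65536
P = 12870/65536 = 6435/32768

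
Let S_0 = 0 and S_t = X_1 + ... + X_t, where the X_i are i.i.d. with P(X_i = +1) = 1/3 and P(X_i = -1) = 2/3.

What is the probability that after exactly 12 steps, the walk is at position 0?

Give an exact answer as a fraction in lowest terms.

Answer: 19712/177147

Derivation:
To reach position 0 after 12 steps: need 6 steps of +1 and 6 steps of -1.
Number of such sequences: C(12,6) = 924
Each has probability (1/3)^6 · (2/3)^6 = 64/531441
P = 924 · 64/531441 = 19712/177147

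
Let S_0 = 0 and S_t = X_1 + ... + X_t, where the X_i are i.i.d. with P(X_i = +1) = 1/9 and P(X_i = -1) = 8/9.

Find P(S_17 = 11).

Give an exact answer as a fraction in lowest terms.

Answer: 348160/16677181699666569

Derivation:
To reach position 11 after 17 steps: need 14 steps of +1 and 3 steps of -1.
Number of such sequences: C(17,14) = 680
Each has probability (1/9)^14 · (8/9)^3 = 512/16677181699666569
P = 680 · 512/16677181699666569 = 348160/16677181699666569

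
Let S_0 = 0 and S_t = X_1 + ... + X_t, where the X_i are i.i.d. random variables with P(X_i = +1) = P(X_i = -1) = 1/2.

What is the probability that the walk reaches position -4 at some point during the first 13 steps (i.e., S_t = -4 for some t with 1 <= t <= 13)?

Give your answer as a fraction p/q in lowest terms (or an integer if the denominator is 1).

Count via complement. Let g(t,s) = #length-t paths at position s with S_1..S_t all ≠ -4.
g(t,s) = g(t-1,s-1) + g(t-1,s+1) for s ≠ -4; g(t,-4) = 0.
t=0: g(0,0)=1
t=1: g(1,-1)=1 g(1,1)=1
t=2: g(2,-2)=1 g(2,0)=2 g(2,2)=1
t=3: g(3,-3)=1 g(3,-1)=3 g(3,1)=3 g(3,3)=1
t=4: g(4,-2)=4 g(4,0)=6 g(4,2)=4 g(4,4)=1
t=5: g(5,-3)=4 g(5,-1)=10 g(5,1)=10 g(5,3)=5 g(5,5)=1
t=6: g(6,-2)=14 g(6,0)=20 g(6,2)=15 g(6,4)=6 g(6,6)=1
t=7: g(7,-3)=14 g(7,-1)=34 g(7,1)=35 g(7,3)=21 g(7,5)=7 g(7,7)=1
t=8: g(8,-2)=48 g(8,0)=69 g(8,2)=56 g(8,4)=28 g(8,6)=8 g(8,8)=1
t=9: g(9,-3)=48 g(9,-1)=117 g(9,1)=125 g(9,3)=84 g(9,5)=36 g(9,7)=9 g(9,9)=1
t=10: g(10,-2)=165 g(10,0)=242 g(10,2)=209 g(10,4)=120 g(10,6)=45 g(10,8)=10 g(10,10)=1
t=11: g(11,-3)=165 g(11,-1)=407 g(11,1)=451 g(11,3)=329 g(11,5)=165 g(11,7)=55 g(11,9)=11 g(11,11)=1
t=12: g(12,-2)=572 g(12,0)=858 g(12,2)=780 g(12,4)=494 g(12,6)=220 g(12,8)=66 g(12,10)=12 g(12,12)=1
t=13: g(13,-3)=572 g(13,-1)=1430 g(13,1)=1638 g(13,3)=1274 g(13,5)=714 g(13,7)=286 g(13,9)=78 g(13,11)=13 g(13,13)=1
Paths never hitting -4: Σ_s g(13,s) = 6006
Paths hitting -4: 2^13 - 6006 = 2186
P = 2186/8192 = 1093/4096

Answer: 1093/4096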